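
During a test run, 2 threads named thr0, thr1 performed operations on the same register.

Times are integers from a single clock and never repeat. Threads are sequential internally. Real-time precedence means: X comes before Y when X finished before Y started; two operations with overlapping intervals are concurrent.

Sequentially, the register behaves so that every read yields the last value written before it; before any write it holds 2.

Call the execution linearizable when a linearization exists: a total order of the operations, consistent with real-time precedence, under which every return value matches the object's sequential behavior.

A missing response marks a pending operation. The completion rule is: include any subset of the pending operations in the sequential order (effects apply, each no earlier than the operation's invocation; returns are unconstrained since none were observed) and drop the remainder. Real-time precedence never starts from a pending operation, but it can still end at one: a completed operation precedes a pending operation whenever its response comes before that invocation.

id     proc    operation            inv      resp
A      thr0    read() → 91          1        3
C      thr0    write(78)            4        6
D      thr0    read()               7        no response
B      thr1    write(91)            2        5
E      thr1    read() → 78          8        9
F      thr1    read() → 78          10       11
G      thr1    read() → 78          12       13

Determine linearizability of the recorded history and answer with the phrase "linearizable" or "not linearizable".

linearizable

a witness: B, A, C, D, E, F, G
1. B write(91), leaving value 91
2. A read() → 91, leaving value 91
3. C write(78), leaving value 78
4. D read() (pending, included), leaving value 78
5. E read() → 78, leaving value 78
6. F read() → 78, leaving value 78
7. G read() → 78, leaving value 78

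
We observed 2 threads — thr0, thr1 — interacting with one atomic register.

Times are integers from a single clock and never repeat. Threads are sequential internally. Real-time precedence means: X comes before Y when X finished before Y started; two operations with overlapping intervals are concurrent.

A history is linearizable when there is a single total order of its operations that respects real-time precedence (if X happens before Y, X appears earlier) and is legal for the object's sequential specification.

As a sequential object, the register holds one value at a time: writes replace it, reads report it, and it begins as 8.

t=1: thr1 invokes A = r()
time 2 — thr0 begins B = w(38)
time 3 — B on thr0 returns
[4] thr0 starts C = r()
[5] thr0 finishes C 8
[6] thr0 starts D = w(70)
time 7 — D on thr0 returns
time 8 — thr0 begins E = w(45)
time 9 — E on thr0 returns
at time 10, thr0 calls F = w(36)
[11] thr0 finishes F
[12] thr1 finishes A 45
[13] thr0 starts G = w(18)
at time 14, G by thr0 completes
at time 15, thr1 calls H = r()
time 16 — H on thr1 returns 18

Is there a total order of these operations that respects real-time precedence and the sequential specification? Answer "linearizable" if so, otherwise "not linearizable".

not linearizable

events 1..4 are fine; event 5 — the response of C at time 5 — makes the prefix non-linearizable
the sole real-time-consistent order of 2 completed operations fails the atomic register replay
including or dropping the 1 pending operation (A) in any combination fails
e.g. B, C (pending dropped): illegal at step 2, since C r() → 8 cannot apply there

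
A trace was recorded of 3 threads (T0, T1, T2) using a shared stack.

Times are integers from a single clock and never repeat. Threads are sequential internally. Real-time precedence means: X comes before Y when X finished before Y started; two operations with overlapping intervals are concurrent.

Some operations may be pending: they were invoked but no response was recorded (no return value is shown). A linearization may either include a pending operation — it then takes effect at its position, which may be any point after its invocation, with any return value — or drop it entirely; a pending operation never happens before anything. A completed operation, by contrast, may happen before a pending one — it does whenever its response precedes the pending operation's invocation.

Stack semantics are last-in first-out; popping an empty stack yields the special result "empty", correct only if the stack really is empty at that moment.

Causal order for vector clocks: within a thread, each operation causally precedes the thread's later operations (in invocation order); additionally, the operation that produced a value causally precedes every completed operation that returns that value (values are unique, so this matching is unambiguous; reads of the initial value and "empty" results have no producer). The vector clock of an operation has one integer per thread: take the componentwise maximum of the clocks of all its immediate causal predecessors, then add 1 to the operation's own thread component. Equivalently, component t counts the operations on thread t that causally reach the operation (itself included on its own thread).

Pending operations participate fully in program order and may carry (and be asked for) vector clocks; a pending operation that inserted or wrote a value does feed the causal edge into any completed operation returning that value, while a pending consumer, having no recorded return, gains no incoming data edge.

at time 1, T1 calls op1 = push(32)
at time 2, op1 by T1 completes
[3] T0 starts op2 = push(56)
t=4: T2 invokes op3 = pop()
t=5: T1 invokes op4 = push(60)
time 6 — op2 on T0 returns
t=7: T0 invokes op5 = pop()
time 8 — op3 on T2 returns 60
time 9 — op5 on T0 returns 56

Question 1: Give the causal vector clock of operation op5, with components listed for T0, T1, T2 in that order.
Answer: (2, 0, 0)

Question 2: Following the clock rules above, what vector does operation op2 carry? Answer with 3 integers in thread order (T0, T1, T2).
Answer: (1, 0, 0)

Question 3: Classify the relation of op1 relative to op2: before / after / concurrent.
Answer: before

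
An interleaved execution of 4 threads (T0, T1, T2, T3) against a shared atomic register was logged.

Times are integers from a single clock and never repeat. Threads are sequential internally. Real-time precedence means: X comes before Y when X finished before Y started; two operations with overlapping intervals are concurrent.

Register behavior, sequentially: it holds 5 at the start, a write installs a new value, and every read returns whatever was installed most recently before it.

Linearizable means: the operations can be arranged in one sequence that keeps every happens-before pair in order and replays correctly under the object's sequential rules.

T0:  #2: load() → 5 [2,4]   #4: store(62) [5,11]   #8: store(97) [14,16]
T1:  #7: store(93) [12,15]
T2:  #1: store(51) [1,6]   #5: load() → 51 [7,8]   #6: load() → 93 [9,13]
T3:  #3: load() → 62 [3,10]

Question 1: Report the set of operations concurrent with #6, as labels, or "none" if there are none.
Answer: #3, #4, #7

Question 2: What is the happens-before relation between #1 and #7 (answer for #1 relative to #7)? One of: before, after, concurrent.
Answer: before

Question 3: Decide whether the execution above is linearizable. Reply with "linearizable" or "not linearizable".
witness order: #2, #1, #5, #4, #3, #7, #6, #8
step 1: #2 load() → 5 — value 5
step 2: #1 store(51) — value 51
step 3: #5 load() → 51 — value 51
step 4: #4 store(62) — value 62
step 5: #3 load() → 62 — value 62
step 6: #7 store(93) — value 93
step 7: #6 load() → 93 — value 93
step 8: #8 store(97) — value 97

linearizable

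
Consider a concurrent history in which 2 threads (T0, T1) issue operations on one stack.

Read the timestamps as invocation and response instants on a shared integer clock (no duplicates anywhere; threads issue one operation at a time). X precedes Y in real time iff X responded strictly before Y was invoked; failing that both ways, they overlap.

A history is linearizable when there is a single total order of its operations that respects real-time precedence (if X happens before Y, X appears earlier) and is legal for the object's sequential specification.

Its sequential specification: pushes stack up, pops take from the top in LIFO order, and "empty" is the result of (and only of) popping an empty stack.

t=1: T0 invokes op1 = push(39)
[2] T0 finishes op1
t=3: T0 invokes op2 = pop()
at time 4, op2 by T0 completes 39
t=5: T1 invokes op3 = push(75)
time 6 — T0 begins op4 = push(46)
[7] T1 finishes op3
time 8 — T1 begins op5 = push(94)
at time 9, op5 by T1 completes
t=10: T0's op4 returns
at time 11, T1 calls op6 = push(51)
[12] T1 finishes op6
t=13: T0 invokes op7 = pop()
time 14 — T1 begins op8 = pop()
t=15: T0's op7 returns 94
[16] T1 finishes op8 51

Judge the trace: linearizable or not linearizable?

one valid linearization: op1, op2, op3, op4, op5, op6, op8, op7
after step 1 (op1 push(39)): stack <39>
after step 2 (op2 pop() → 39): stack <>
after step 3 (op3 push(75)): stack <75>
after step 4 (op4 push(46)): stack <75,46>
after step 5 (op5 push(94)): stack <75,46,94>
after step 6 (op6 push(51)): stack <75,46,94,51>
after step 7 (op8 pop() → 51): stack <75,46,94>
after step 8 (op7 pop() → 94): stack <75,46>

linearizable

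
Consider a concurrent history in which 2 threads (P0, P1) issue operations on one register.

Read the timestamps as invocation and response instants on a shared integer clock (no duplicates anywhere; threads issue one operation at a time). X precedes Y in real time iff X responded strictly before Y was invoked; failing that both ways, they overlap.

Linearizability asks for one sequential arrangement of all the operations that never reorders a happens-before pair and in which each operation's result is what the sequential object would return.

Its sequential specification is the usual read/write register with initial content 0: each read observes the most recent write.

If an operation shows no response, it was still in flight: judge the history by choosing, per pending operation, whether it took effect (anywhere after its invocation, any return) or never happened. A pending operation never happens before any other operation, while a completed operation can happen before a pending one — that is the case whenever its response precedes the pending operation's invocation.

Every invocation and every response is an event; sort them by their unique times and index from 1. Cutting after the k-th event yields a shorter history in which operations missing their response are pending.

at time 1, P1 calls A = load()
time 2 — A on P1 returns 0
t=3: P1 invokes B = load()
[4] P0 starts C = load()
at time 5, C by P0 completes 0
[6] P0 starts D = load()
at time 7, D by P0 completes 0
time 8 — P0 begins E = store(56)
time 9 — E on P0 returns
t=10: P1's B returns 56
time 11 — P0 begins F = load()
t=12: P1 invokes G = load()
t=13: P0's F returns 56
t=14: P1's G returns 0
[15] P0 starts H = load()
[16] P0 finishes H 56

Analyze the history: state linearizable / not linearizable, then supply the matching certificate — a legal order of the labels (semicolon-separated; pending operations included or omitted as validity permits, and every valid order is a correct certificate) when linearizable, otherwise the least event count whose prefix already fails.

already the first 14 events (up to G's response at time 14) admit no linearization; the first 13 still do
real-time-consistent orders of the 7 completed operations: 8 — all fail the register replay
one such order, A, B, C, D, E, F, G, breaks at step 2 where B load() → 56 is illegal
one such order, A, B, C, D, E, G, F, breaks at step 2 where B load() → 56 is illegal

not linearizable — minimal violating prefix: 14 events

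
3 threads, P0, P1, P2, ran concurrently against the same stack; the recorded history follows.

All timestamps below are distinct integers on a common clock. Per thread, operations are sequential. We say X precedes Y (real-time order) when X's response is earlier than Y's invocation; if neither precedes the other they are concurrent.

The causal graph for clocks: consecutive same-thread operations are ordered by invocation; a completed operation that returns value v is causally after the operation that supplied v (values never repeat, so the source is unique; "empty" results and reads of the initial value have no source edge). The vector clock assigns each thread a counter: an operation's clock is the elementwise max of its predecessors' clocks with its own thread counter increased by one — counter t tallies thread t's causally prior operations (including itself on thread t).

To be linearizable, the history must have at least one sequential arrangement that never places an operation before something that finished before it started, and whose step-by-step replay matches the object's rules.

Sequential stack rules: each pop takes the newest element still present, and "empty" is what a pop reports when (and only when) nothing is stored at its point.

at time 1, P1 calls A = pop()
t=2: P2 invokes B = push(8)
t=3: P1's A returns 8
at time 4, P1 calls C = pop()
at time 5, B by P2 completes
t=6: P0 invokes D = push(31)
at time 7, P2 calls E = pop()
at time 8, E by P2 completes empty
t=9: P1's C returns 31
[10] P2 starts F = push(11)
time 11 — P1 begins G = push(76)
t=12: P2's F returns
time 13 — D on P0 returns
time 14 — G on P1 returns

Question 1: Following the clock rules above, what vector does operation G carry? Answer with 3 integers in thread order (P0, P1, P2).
(1, 3, 1)

invoked at 2, B has no predecessors; its own P2 bump gives (0, 0, 1)
invoked at 6, D has no predecessors; its own P0 bump gives (1, 0, 0)
from VC(B)=(0, 0, 1), E (invoked 7) maxes components and bumps P2 → (0, 0, 2)
from VC(B)=(0, 0, 1), A (invoked 1) maxes components and bumps P1 → (0, 1, 1)
from VC(E)=(0, 0, 2), F (invoked 10) maxes components and bumps P2 → (0, 0, 3)
from VC(A)=(0, 1, 1), VC(D)=(1, 0, 0), C (invoked 4) maxes components and bumps P1 → (1, 2, 1)
from VC(C)=(1, 2, 1), G (invoked 11) maxes components and bumps P1 → (1, 3, 1)
target: VC(G) = (1, 3, 1)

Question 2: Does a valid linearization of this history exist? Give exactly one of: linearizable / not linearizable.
linearizable

a witness: B, A, D, C, E, F, G
step 1: B push(8) — stack <8>
step 2: A pop() → 8 — stack <>
step 3: D push(31) — stack <31>
step 4: C pop() → 31 — stack <>
step 5: E pop() → empty — stack <>
step 6: F push(11) — stack <11>
step 7: G push(76) — stack <11,76>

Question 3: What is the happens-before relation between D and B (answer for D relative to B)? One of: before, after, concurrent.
after

D spans [6,13], B spans [2,5]
resp(B)=5 < inv(D)=6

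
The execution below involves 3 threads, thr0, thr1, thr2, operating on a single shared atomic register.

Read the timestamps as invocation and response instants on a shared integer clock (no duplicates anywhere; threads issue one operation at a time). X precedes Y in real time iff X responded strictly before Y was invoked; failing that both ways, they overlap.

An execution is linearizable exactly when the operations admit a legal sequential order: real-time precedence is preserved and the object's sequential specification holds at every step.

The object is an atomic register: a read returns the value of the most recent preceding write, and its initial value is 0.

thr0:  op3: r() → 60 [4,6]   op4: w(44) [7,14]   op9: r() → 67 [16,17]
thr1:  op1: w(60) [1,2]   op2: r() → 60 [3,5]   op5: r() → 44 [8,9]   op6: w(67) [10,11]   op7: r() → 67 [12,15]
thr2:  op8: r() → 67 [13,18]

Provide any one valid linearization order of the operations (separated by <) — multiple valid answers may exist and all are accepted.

step 1: op1 w(60) — value 60
step 2: op2 r() → 60 — value 60
step 3: op3 r() → 60 — value 60
step 4: op4 w(44) — value 44
step 5: op5 r() → 44 — value 44
step 6: op6 w(67) — value 67
step 7: op7 r() → 67 — value 67
step 8: op8 r() → 67 — value 67
step 9: op9 r() → 67 — value 67

op1 < op2 < op3 < op4 < op5 < op6 < op7 < op8 < op9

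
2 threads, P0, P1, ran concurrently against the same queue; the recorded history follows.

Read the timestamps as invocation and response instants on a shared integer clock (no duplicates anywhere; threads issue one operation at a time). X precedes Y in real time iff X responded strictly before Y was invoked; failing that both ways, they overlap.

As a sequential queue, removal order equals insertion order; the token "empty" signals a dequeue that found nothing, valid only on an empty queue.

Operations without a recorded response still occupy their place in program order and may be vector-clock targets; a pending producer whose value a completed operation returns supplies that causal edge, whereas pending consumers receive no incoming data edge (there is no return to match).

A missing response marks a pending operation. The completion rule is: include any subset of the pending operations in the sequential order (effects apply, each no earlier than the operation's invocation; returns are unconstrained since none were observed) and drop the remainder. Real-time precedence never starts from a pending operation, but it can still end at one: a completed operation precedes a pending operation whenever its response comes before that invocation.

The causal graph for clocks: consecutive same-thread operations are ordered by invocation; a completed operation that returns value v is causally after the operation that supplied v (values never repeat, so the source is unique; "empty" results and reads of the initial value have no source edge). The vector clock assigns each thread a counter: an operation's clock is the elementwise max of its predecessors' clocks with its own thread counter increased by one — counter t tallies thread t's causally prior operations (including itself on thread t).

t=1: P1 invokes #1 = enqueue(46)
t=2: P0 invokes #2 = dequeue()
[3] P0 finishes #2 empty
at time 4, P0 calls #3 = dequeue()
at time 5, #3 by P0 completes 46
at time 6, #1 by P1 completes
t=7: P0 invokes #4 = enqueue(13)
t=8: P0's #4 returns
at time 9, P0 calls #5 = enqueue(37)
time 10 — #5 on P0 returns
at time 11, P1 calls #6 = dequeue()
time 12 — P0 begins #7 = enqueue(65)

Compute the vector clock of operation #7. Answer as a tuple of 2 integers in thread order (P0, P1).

(5, 1)

#1 (invocation 1): nothing precedes it; P1's component alone gives (0, 1)
#2 (invocation 2): nothing precedes it; P0's component alone gives (1, 0)
#6 (invocation 11): componentwise max over VC(#1)=(0, 1), +1 at P1, giving (0, 2)
#3 (invocation 4): componentwise max over VC(#1)=(0, 1), VC(#2)=(1, 0), +1 at P0, giving (2, 1)
#4 (invocation 7): componentwise max over VC(#3)=(2, 1), +1 at P0, giving (3, 1)
#5 (invocation 9): componentwise max over VC(#4)=(3, 1), +1 at P0, giving (4, 1)
#7 (invocation 12): componentwise max over VC(#5)=(4, 1), +1 at P0, giving (5, 1)
target: VC(#7) = (5, 1)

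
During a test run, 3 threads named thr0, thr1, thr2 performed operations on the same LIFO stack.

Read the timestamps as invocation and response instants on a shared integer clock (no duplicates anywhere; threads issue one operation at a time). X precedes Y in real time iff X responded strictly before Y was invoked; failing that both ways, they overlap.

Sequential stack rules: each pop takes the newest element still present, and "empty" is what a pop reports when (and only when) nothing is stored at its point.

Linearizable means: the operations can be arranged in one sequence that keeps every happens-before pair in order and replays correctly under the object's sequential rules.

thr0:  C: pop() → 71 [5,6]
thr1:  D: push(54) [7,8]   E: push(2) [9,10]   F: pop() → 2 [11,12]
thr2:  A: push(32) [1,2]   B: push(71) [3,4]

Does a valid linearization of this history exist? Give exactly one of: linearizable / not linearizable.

linearizable

witness order: A, B, C, D, E, F
after step 1 (A push(32)): stack <32>
after step 2 (B push(71)): stack <32,71>
after step 3 (C pop() → 71): stack <32>
after step 4 (D push(54)): stack <32,54>
after step 5 (E push(2)): stack <32,54,2>
after step 6 (F pop() → 2): stack <32,54>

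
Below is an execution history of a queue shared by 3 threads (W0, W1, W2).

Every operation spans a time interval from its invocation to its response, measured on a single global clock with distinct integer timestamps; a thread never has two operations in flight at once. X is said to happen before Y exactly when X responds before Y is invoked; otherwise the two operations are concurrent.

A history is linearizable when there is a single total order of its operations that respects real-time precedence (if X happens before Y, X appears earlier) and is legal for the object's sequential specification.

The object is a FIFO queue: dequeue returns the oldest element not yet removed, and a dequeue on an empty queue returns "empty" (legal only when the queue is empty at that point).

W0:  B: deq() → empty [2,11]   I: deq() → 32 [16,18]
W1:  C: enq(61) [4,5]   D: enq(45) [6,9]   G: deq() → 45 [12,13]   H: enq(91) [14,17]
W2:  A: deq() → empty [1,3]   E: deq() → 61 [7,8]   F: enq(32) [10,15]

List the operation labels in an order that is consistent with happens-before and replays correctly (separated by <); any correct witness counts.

step 1: A deq() → empty — queue <>
step 2: B deq() → empty — queue <>
step 3: C enq(61) — queue <61>
step 4: D enq(45) — queue <61,45>
step 5: E deq() → 61 — queue <45>
step 6: F enq(32) — queue <45,32>
step 7: G deq() → 45 — queue <32>
step 8: H enq(91) — queue <32,91>
step 9: I deq() → 32 — queue <91>

A < B < C < D < E < F < G < H < I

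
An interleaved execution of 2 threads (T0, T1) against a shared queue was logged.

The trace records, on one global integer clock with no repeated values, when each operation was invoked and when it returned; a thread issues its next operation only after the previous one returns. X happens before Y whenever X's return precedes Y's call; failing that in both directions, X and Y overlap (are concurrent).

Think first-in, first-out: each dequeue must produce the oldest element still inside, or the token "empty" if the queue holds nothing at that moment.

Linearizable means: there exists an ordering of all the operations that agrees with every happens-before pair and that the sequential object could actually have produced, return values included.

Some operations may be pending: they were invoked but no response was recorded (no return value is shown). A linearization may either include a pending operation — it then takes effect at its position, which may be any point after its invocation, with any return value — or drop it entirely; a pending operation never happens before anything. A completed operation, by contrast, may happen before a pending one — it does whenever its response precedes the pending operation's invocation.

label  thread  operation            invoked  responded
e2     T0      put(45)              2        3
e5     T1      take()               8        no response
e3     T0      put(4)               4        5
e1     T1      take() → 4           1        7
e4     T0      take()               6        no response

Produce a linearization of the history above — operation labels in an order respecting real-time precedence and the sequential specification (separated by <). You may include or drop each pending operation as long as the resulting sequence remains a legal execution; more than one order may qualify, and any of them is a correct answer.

after step 1 (e2 put(45)): queue <45>
after step 2 (e3 put(4)): queue <45,4>
after step 3 (e4 take() (pending, included)): queue <4>
after step 4 (e1 take() → 4): queue <>

e2 < e3 < e4 < e1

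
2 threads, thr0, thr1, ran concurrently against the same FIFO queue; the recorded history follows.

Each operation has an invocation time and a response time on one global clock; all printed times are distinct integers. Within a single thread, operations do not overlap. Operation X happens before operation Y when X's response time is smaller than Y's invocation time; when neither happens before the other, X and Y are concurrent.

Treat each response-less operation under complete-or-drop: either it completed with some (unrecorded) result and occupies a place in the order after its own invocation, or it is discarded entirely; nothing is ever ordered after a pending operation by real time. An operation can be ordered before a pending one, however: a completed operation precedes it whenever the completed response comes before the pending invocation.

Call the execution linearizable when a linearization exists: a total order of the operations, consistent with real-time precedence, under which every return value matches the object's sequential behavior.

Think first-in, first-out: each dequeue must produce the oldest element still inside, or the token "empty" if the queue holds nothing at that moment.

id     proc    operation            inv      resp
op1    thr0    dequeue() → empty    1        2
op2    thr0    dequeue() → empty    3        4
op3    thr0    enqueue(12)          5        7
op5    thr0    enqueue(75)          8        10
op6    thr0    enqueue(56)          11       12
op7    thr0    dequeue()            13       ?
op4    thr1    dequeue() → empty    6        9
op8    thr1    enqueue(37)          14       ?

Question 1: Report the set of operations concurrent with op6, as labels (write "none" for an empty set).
Answer: none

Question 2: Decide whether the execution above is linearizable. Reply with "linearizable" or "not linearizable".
a witness: op1, op2, op4, op3, op5, op6
1. op1 dequeue() → empty, leaving queue <>
2. op2 dequeue() → empty, leaving queue <>
3. op4 dequeue() → empty, leaving queue <>
4. op3 enqueue(12), leaving queue <12>
5. op5 enqueue(75), leaving queue <12,75>
6. op6 enqueue(56), leaving queue <12,75,56>

linearizable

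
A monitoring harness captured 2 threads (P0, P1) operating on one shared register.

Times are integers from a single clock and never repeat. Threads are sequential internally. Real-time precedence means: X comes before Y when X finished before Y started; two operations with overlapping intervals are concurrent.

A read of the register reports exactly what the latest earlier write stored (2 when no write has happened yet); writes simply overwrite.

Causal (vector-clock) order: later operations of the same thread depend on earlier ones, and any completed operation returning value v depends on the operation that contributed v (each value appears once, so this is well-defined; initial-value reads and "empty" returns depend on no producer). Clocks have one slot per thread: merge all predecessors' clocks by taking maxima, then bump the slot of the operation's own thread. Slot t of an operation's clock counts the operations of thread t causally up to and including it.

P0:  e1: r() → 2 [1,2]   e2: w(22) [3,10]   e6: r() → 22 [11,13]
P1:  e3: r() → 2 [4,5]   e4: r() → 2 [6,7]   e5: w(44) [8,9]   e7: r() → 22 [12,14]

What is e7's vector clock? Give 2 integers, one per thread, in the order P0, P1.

(2, 4)

invoked at 4, e3 has no predecessors; its own P1 bump gives (0, 1)
invoked at 1, e1 has no predecessors; its own P0 bump gives (1, 0)
VC(e4, invoked at 6): max of VC(e3)=(0, 1), then +1 on thread P1 → (0, 2)
VC(e2, invoked at 3): max of VC(e1)=(1, 0), then +1 on thread P0 → (2, 0)
VC(e5, invoked at 8): max of VC(e4)=(0, 2), then +1 on thread P1 → (0, 3)
VC(e6, invoked at 11): max of VC(e2)=(2, 0), then +1 on thread P0 → (3, 0)
VC(e7, invoked at 12): max of VC(e2)=(2, 0), VC(e5)=(0, 3), then +1 on thread P1 → (2, 4)
target: VC(e7) = (2, 4)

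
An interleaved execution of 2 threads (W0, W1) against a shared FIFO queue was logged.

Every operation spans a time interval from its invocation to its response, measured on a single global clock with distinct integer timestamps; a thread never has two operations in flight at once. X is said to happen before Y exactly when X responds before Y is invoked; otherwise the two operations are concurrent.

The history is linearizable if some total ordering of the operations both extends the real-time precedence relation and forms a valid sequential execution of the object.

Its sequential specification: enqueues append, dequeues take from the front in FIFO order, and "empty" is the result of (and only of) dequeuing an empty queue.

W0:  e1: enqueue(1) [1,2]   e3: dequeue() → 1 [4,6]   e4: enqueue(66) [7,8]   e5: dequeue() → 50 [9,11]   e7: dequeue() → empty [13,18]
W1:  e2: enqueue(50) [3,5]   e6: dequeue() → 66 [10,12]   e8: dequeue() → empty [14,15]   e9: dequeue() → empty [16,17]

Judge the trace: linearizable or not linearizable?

linearizable

a witness: e1, e2, e3, e4, e5, e6, e7, e8, e9
1. e1 enqueue(1), leaving queue <1>
2. e2 enqueue(50), leaving queue <1,50>
3. e3 dequeue() → 1, leaving queue <50>
4. e4 enqueue(66), leaving queue <50,66>
5. e5 dequeue() → 50, leaving queue <66>
6. e6 dequeue() → 66, leaving queue <>
7. e7 dequeue() → empty, leaving queue <>
8. e8 dequeue() → empty, leaving queue <>
9. e9 dequeue() → empty, leaving queue <>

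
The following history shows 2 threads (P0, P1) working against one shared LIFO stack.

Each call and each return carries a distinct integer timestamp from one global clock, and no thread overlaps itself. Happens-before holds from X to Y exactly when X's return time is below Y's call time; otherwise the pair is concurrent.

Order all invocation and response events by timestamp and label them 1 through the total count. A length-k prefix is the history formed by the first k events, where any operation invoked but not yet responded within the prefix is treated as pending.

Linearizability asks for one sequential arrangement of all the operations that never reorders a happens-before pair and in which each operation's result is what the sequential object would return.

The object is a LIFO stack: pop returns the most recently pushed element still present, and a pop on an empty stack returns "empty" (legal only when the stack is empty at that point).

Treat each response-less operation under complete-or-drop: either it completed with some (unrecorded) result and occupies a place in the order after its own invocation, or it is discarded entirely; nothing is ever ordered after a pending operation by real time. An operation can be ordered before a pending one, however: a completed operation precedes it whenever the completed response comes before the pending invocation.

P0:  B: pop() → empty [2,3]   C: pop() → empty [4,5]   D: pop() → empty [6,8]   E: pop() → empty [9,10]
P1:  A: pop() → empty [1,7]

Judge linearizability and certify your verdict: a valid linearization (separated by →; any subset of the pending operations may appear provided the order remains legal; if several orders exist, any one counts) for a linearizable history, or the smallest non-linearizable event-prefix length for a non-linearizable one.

linearizable — witness: A → B → C → D → E

1. A pop() → empty, leaving stack <>
2. B pop() → empty, leaving stack <>
3. C pop() → empty, leaving stack <>
4. D pop() → empty, leaving stack <>
5. E pop() → empty, leaving stack <>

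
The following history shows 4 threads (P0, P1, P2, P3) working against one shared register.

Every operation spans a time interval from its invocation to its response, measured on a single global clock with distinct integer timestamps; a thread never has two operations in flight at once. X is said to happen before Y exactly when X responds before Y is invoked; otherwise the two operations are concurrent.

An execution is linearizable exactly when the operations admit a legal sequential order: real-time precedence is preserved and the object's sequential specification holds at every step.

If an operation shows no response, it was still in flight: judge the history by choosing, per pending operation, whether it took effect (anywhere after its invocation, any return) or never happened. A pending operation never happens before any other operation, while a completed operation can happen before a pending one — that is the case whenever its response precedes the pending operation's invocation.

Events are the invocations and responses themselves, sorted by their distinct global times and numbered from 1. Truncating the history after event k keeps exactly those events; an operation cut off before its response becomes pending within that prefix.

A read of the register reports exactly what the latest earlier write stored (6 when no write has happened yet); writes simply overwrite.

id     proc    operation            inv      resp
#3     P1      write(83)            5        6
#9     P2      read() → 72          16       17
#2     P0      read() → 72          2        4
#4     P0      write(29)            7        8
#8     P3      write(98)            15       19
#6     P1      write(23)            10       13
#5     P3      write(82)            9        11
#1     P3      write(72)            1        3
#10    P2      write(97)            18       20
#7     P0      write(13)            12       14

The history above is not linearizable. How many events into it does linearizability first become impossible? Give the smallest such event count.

a valid linearization of events 1..16 exists, for instance #1, #2, #3, #4, #5, #6, #7:
step 1: #1 write(72) — value 72
step 2: #2 read() → 72 — value 72
step 3: #3 write(83) — value 83
step 4: #4 write(29) — value 29
step 5: #5 write(82) — value 82
step 6: #6 write(23) — value 23
step 7: #7 write(13) — value 13
adding event 17 (#9 responds at 17) leaves no legal real-time order
include/drop combinations of the 1 pending operation (#8) were all tried; none helps
one such order, #1, #2, #3, #4, #5, #6, #7, #9 (pending dropped), breaks at step 8 where #9 read() → 72 is illegal
one such order, #1, #2, #3, #4, #5, #7, #6, #9 (pending dropped), breaks at step 8 where #9 read() → 72 is illegal

17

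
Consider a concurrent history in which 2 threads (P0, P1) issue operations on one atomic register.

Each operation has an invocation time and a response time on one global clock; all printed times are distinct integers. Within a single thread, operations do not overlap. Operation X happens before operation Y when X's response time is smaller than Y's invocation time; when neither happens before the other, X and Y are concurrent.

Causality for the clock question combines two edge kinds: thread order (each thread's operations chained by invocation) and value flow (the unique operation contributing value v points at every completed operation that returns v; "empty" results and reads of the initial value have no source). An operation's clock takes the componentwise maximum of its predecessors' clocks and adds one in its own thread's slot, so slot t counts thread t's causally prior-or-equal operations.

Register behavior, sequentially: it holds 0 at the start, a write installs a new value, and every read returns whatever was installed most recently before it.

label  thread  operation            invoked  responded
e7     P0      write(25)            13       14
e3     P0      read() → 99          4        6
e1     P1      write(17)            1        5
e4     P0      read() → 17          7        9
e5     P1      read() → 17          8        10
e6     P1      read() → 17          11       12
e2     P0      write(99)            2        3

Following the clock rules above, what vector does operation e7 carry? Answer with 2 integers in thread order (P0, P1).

e1, invoked 1, has no incoming edges; only P1's bump applies → (0, 1)
e2, invoked 2, has no incoming edges; only P0's bump applies → (1, 0)
e5 (invocation 8): componentwise max over VC(e1)=(0, 1), +1 at P1, giving (0, 2)
e3 (invocation 4): componentwise max over VC(e2)=(1, 0), +1 at P0, giving (2, 0)
e6 (invocation 11): componentwise max over VC(e1)=(0, 1), VC(e5)=(0, 2), +1 at P1, giving (0, 3)
e4 (invocation 7): componentwise max over VC(e1)=(0, 1), VC(e3)=(2, 0), +1 at P0, giving (3, 1)
e7 (invocation 13): componentwise max over VC(e4)=(3, 1), +1 at P0, giving (4, 1)
target: VC(e7) = (4, 1)

(4, 1)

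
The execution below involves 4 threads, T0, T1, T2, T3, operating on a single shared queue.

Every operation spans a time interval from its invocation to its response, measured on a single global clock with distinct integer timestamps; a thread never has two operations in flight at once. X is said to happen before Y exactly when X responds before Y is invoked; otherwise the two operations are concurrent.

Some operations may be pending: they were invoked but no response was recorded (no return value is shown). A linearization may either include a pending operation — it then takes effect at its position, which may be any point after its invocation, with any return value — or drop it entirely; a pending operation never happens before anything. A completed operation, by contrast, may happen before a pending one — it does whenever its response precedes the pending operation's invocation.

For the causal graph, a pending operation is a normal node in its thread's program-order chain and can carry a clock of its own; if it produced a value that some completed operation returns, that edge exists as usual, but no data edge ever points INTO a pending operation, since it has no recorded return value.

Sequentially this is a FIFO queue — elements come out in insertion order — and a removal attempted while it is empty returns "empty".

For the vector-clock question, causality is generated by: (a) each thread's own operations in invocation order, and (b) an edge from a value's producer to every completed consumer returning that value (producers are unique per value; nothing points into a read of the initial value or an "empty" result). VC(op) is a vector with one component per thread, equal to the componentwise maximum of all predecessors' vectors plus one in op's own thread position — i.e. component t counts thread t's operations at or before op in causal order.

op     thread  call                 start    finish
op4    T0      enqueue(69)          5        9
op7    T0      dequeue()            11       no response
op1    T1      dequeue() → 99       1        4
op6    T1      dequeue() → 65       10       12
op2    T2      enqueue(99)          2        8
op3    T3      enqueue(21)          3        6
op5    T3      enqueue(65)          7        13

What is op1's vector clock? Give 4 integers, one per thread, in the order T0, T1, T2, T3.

(0, 1, 1, 0)

no predecessors for op3 (invoked 3): T3 increments from zero → (0, 0, 0, 1)
no predecessors for op2 (invoked 2): T2 increments from zero → (0, 0, 1, 0)
no predecessors for op4 (invoked 5): T0 increments from zero → (1, 0, 0, 0)
merge at op5 (invoked 7): VC(op3)=(0, 0, 0, 1), own-thread bump on T3 → (0, 0, 0, 2)
merge at op1 (invoked 1): VC(op2)=(0, 0, 1, 0), own-thread bump on T1 → (0, 1, 1, 0)
merge at op7 (invoked 11): VC(op4)=(1, 0, 0, 0), own-thread bump on T0 → (2, 0, 0, 0)
merge at op6 (invoked 10): VC(op1)=(0, 1, 1, 0), VC(op5)=(0, 0, 0, 2), own-thread bump on T1 → (0, 2, 1, 2)
target: VC(op1) = (0, 1, 1, 0)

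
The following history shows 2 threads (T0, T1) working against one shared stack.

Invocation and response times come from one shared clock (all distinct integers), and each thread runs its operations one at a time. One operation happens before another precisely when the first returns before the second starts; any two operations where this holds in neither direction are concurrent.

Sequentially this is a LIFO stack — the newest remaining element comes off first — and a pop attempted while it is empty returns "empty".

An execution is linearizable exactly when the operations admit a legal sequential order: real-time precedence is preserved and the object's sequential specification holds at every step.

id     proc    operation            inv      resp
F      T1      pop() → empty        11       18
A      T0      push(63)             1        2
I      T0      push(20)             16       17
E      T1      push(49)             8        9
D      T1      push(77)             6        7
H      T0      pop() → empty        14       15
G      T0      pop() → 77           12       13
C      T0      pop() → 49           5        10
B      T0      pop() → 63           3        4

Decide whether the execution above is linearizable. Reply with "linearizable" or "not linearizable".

a witness: A, B, D, E, C, G, F, H, I
after step 1 (A push(63)): stack <63>
after step 2 (B pop() → 63): stack <>
after step 3 (D push(77)): stack <77>
after step 4 (E push(49)): stack <77,49>
after step 5 (C pop() → 49): stack <77>
after step 6 (G pop() → 77): stack <>
after step 7 (F pop() → empty): stack <>
after step 8 (H pop() → empty): stack <>
after step 9 (I push(20)): stack <20>

linearizable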